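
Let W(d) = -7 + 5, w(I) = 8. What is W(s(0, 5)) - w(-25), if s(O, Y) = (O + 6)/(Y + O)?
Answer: -10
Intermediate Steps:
s(O, Y) = (6 + O)/(O + Y)
W(d) = -2
W(s(0, 5)) - w(-25) = -2 - 1*8 = -2 - 8 = -10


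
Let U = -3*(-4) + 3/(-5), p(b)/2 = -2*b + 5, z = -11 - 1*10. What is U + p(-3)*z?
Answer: -2253/5 ≈ -450.60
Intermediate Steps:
z = -21 (z = -11 - 10 = -21)
p(b) = 10 - 4*b (p(b) = 2*(-2*b + 5) = 2*(5 - 2*b) = 10 - 4*b)
U = 57/5 (U = 12 + 3*(-⅕) = 12 - ⅗ = 57/5 ≈ 11.400)
U + p(-3)*z = 57/5 + (10 - 4*(-3))*(-21) = 57/5 + (10 + 12)*(-21) = 57/5 + 22*(-21) = 57/5 - 462 = -2253/5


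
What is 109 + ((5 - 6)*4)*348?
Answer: -1283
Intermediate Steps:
109 + ((5 - 6)*4)*348 = 109 - 1*4*348 = 109 - 4*348 = 109 - 1392 = -1283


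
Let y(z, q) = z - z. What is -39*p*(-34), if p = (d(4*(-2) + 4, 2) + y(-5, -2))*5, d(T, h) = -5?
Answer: -33150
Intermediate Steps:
y(z, q) = 0
p = -25 (p = (-5 + 0)*5 = -5*5 = -25)
-39*p*(-34) = -39*(-25)*(-34) = 975*(-34) = -33150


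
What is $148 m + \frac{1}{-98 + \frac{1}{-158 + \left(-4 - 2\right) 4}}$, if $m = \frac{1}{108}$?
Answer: $\frac{655055}{481599} \approx 1.3602$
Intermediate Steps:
$m = \frac{1}{108} \approx 0.0092593$
$148 m + \frac{1}{-98 + \frac{1}{-158 + \left(-4 - 2\right) 4}} = 148 \cdot \frac{1}{108} + \frac{1}{-98 + \frac{1}{-158 + \left(-4 - 2\right) 4}} = \frac{37}{27} + \frac{1}{-98 + \frac{1}{-158 - 24}} = \frac{37}{27} + \frac{1}{-98 + \frac{1}{-182}} = \frac{37}{27} + \frac{1}{-98 - \frac{1}{182}} = \frac{37}{27} + \frac{1}{- \frac{17837}{182}} = \frac{37}{27} - \frac{182}{17837} = \frac{655055}{481599}$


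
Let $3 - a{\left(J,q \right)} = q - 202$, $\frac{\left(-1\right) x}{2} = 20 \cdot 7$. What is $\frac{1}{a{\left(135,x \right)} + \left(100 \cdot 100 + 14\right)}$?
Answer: $\frac{1}{10499} \approx 9.5247 \cdot 10^{-5}$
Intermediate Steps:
$x = -280$ ($x = - 2 \cdot 20 \cdot 7 = \left(-2\right) 140 = -280$)
$a{\left(J,q \right)} = 205 - q$ ($a{\left(J,q \right)} = 3 - \left(q - 202\right) = 3 - \left(-202 + q\right) = 205 - q$)
$\frac{1}{a{\left(135,x \right)} + \left(100 \cdot 100 + 14\right)} = \frac{1}{\left(205 - -280\right) + \left(100 \cdot 100 + 14\right)} = \frac{1}{\left(205 + 280\right) + \left(10000 + 14\right)} = \frac{1}{485 + 10014} = \frac{1}{10499}$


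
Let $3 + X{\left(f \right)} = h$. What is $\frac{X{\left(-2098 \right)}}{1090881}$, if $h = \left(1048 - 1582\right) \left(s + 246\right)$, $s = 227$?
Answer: $- \frac{9355}{40403} \approx -0.23154$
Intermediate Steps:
$h = -252582$ ($h = \left(1048 - 1582\right) \left(227 + 246\right) = \left(-534\right) 473 = -252582$)
$X{\left(f \right)} = -252585$ ($X{\left(f \right)} = -3 - 252582 = -252585$)
$\frac{X{\left(-2098 \right)}}{1090881} = - \frac{252585}{1090881} = \left(-252585\right) \frac{1}{1090881} = - \frac{9355}{40403}$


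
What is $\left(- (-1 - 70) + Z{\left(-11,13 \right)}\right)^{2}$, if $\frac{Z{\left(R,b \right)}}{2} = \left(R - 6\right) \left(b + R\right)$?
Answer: $9$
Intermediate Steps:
$Z{\left(R,b \right)} = 2 \left(-6 + R\right) \left(R + b\right)$ ($Z{\left(R,b \right)} = 2 \left(R - 6\right) \left(b + R\right) = 2 \left(-6 + R\right) \left(R + b\right)$)
$\left(- (-1 - 70) + Z{\left(-11,13 \right)}\right)^{2} = \left(- (-1 - 70) + \left(\left(-12\right) \left(-11\right) - 156 + 2 \left(-11\right)^{2} + 2 \left(-11\right) 13\right)\right)^{2} = \left(\left(-1\right) \left(-71\right) + \left(132 - 156 + 2 \cdot 121 - 286\right)\right)^{2} = \left(71 + \left(132 - 156 + 242 - 286\right)\right)^{2} = \left(71 - 68\right)^{2} = 3^{2} = 9$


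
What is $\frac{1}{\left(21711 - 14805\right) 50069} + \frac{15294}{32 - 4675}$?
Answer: $- \frac{5288306000473}{1605440354502} \approx -3.294$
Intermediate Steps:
$\frac{1}{\left(21711 - 14805\right) 50069} + \frac{15294}{32 - 4675} = \frac{1}{6906} \cdot \frac{1}{50069} + \frac{15294}{32 - 4675} = \frac{1}{6906} \cdot \frac{1}{50069} + \frac{15294}{-4643} = \frac{1}{345776514} + 15294 \left(- \frac{1}{4643}\right) = \frac{1}{345776514} - \frac{15294}{4643} = - \frac{5288306000473}{1605440354502}$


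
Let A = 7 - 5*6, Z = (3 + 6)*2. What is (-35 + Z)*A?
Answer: 391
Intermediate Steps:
Z = 18 (Z = 9*2 = 18)
A = -23 (A = 7 - 30 = -23)
(-35 + Z)*A = (-35 + 18)*(-23) = -17*(-23) = 391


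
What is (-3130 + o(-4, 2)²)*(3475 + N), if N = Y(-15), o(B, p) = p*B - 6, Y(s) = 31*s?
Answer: -8831340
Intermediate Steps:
o(B, p) = -6 + B*p (o(B, p) = B*p - 6 = -6 + B*p)
N = -465 (N = 31*(-15) = -465)
(-3130 + o(-4, 2)²)*(3475 + N) = (-3130 + (-6 - 4*2)²)*(3475 - 465) = (-3130 + (-6 - 8)²)*3010 = (-3130 + (-14)²)*3010 = (-3130 + 196)*3010 = -2934*3010 = -8831340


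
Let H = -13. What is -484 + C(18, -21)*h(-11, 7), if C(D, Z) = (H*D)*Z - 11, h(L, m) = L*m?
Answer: -378015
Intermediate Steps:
C(D, Z) = -11 - 13*D*Z (C(D, Z) = (-13*D)*Z - 11 = -13*D*Z - 11 = -11 - 13*D*Z)
-484 + C(18, -21)*h(-11, 7) = -484 + (-11 - 13*18*(-21))*(-11*7) = -484 + (-11 + 4914)*(-77) = -484 + 4903*(-77) = -484 - 377531 = -378015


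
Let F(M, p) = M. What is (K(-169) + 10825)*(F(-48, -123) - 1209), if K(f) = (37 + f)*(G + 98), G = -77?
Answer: -10122621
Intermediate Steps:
K(f) = 777 + 21*f (K(f) = (37 + f)*(-77 + 98) = (37 + f)*21 = 777 + 21*f)
(K(-169) + 10825)*(F(-48, -123) - 1209) = ((777 + 21*(-169)) + 10825)*(-48 - 1209) = ((777 - 3549) + 10825)*(-1257) = (-2772 + 10825)*(-1257) = 8053*(-1257) = -10122621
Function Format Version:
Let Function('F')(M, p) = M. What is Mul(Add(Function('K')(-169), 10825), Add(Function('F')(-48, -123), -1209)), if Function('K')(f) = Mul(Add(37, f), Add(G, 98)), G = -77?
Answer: -10122621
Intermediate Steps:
Function('K')(f) = Add(777, Mul(21, f)) (Function('K')(f) = Mul(Add(37, f), Add(-77, 98)) = Mul(Add(37, f), 21) = Add(777, Mul(21, f)))
Mul(Add(Function('K')(-169), 10825), Add(Function('F')(-48, -123), -1209)) = Mul(Add(Add(777, Mul(21, -169)), 10825), Add(-48, -1209)) = Mul(Add(Add(777, -3549), 10825), -1257) = Mul(Add(-2772, 10825), -1257) = Mul(8053, -1257) = -10122621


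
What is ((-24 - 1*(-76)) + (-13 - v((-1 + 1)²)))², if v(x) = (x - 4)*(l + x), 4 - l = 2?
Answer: 2209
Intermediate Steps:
l = 2 (l = 4 - 1*2 = 4 - 2 = 2)
v(x) = (-4 + x)*(2 + x) (v(x) = (x - 4)*(2 + x) = (-4 + x)*(2 + x))
((-24 - 1*(-76)) + (-13 - v((-1 + 1)²)))² = ((-24 - 1*(-76)) + (-13 - (-8 + ((-1 + 1)²)² - 2*(-1 + 1)²)))² = ((-24 + 76) + (-13 - (-8 + (0²)² - 2*0²)))² = (52 + (-13 - (-8 + 0² - 2*0)))² = (52 + (-13 - (-8 + 0 + 0)))² = (52 + (-13 - 1*(-8)))² = (52 + (-13 + 8))² = (52 - 5)² = 47² = 2209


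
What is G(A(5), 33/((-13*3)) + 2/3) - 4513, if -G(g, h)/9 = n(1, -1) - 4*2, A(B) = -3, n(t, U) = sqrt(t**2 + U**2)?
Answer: -4441 - 9*sqrt(2) ≈ -4453.7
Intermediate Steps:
n(t, U) = sqrt(U**2 + t**2)
G(g, h) = 72 - 9*sqrt(2) (G(g, h) = -9*(sqrt((-1)**2 + 1**2) - 4*2) = -9*(sqrt(1 + 1) - 8) = -9*(sqrt(2) - 8) = -9*(-8 + sqrt(2)) = 72 - 9*sqrt(2))
G(A(5), 33/((-13*3)) + 2/3) - 4513 = (72 - 9*sqrt(2)) - 4513 = -4441 - 9*sqrt(2)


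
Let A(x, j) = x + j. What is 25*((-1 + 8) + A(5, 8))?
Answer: 500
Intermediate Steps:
A(x, j) = j + x
25*((-1 + 8) + A(5, 8)) = 25*((-1 + 8) + (8 + 5)) = 25*(7 + 13) = 25*20 = 500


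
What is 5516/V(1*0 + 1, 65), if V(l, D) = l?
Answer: 5516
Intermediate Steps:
5516/V(1*0 + 1, 65) = 5516/(1*0 + 1) = 5516/(0 + 1) = 5516/1 = 5516*1 = 5516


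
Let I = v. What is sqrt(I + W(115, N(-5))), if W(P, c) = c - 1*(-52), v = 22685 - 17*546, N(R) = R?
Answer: 5*sqrt(538) ≈ 115.97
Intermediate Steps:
v = 13403 (v = 22685 - 1*9282 = 22685 - 9282 = 13403)
I = 13403
W(P, c) = 52 + c (W(P, c) = c + 52 = 52 + c)
sqrt(I + W(115, N(-5))) = sqrt(13403 + (52 - 5)) = sqrt(13403 + 47) = sqrt(13450) = 5*sqrt(538)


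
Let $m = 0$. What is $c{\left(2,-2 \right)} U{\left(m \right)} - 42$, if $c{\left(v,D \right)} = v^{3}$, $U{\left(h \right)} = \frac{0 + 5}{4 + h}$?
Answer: $-32$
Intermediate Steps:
$U{\left(h \right)} = \frac{5}{4 + h}$
$c{\left(2,-2 \right)} U{\left(m \right)} - 42 = 2^{3} \frac{5}{4 + 0} - 42 = 8 \cdot \frac{5}{4} - 42 = 10 - 42 = -32$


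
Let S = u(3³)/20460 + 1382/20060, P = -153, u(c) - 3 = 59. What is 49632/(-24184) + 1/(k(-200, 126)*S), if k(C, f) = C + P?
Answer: -26568004221/12701917457 ≈ -2.0917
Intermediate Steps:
u(c) = 62 (u(c) = 3 + 59 = 62)
k(C, f) = -153 + C (k(C, f) = C - 153 = -153 + C)
S = 11903/165495 (S = 62/20460 + 1382/20060 = 62*(1/20460) + 1382*(1/20060) = 1/330 + 691/10030 = 11903/165495 ≈ 0.071924)
49632/(-24184) + 1/(k(-200, 126)*S) = 49632/(-24184) + 1/((-153 - 200)*(11903/165495)) = 49632*(-1/24184) + (165495/11903)/(-353) = -6204/3023 - 1/353*165495/11903 = -6204/3023 - 165495/4201759 = -26568004221/12701917457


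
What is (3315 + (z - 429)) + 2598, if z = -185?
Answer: 5299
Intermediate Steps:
(3315 + (z - 429)) + 2598 = (3315 + (-185 - 429)) + 2598 = (3315 - 614) + 2598 = 2701 + 2598 = 5299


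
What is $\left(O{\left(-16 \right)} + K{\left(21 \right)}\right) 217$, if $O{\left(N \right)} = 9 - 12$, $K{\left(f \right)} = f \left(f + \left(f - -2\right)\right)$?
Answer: $199857$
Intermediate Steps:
$K{\left(f \right)} = f \left(2 + 2 f\right)$ ($K{\left(f \right)} = f \left(f + \left(f + 2\right)\right) = f \left(f + \left(2 + f\right)\right) = f \left(2 + 2 f\right)$)
$O{\left(N \right)} = -3$ ($O{\left(N \right)} = 9 - 12 = -3$)
$\left(O{\left(-16 \right)} + K{\left(21 \right)}\right) 217 = \left(-3 + 2 \cdot 21 \left(1 + 21\right)\right) 217 = \left(-3 + 2 \cdot 21 \cdot 22\right) 217 = \left(-3 + 924\right) 217 = 921 \cdot 217 = 199857$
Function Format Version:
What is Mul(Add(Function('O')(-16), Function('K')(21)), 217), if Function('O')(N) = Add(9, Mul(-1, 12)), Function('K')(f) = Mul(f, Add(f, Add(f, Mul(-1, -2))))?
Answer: 199857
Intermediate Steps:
Function('K')(f) = Mul(f, Add(2, Mul(2, f))) (Function('K')(f) = Mul(f, Add(f, Add(f, 2))) = Mul(f, Add(f, Add(2, f))) = Mul(f, Add(2, Mul(2, f))))
Function('O')(N) = -3 (Function('O')(N) = Add(9, -12) = -3)
Mul(Add(Function('O')(-16), Function('K')(21)), 217) = Mul(Add(-3, Mul(2, 21, Add(1, 21))), 217) = Mul(Add(-3, Mul(2, 21, 22)), 217) = Mul(Add(-3, 924), 217) = Mul(921, 217) = 199857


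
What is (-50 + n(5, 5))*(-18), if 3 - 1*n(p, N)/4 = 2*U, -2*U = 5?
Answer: 324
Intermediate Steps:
U = -5/2 (U = -½*5 = -5/2 ≈ -2.5000)
n(p, N) = 32 (n(p, N) = 12 - 8*(-5)/2 = 12 - 4*(-5) = 12 + 20 = 32)
(-50 + n(5, 5))*(-18) = (-50 + 32)*(-18) = -18*(-18) = 324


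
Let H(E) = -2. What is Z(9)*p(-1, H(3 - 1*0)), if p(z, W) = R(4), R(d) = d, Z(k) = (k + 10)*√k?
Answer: 228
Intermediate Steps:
Z(k) = √k*(10 + k) (Z(k) = (10 + k)*√k = √k*(10 + k))
p(z, W) = 4
Z(9)*p(-1, H(3 - 1*0)) = (√9*(10 + 9))*4 = (3*19)*4 = 57*4 = 228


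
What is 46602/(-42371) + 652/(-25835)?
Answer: -1231588562/1094654785 ≈ -1.1251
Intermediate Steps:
46602/(-42371) + 652/(-25835) = 46602*(-1/42371) + 652*(-1/25835) = -46602/42371 - 652/25835 = -1231588562/1094654785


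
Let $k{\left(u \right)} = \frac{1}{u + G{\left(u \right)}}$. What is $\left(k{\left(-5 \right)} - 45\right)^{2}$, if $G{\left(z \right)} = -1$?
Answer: $\frac{73441}{36} \approx 2040.0$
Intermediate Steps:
$k{\left(u \right)} = \frac{1}{-1 + u}$ ($k{\left(u \right)} = \frac{1}{u - 1} = \frac{1}{-1 + u}$)
$\left(k{\left(-5 \right)} - 45\right)^{2} = \left(\frac{1}{-1 - 5} - 45\right)^{2} = \left(\frac{1}{-6} - 45\right)^{2} = \left(- \frac{1}{6} - 45\right)^{2} = \left(- \frac{271}{6}\right)^{2} = \frac{73441}{36}$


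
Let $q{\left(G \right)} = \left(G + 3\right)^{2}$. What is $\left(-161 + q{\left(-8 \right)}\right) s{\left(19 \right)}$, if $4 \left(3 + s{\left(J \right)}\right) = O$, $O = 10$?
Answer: $68$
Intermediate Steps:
$s{\left(J \right)} = - \frac{1}{2}$ ($s{\left(J \right)} = -3 + \frac{1}{4} \cdot 10 = -3 + \frac{5}{2} = - \frac{1}{2}$)
$q{\left(G \right)} = \left(3 + G\right)^{2}$
$\left(-161 + q{\left(-8 \right)}\right) s{\left(19 \right)} = \left(-161 + \left(3 - 8\right)^{2}\right) \left(- \frac{1}{2}\right) = \left(-161 + \left(-5\right)^{2}\right) \left(- \frac{1}{2}\right) = \left(-161 + 25\right) \left(- \frac{1}{2}\right) = \left(-136\right) \left(- \frac{1}{2}\right) = 68$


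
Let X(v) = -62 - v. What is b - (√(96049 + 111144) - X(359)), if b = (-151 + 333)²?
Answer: 32703 - √207193 ≈ 32248.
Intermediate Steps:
b = 33124 (b = 182² = 33124)
b - (√(96049 + 111144) - X(359)) = 33124 - (√(96049 + 111144) - (-62 - 1*359)) = 33124 - (√207193 - (-62 - 359)) = 33124 - (√207193 - 1*(-421)) = 33124 - (√207193 + 421) = 33124 - (421 + √207193) = 33124 + (-421 - √207193) = 32703 - √207193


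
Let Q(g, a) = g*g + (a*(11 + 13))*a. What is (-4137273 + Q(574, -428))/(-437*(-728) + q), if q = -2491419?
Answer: -588619/2173283 ≈ -0.27084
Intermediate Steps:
Q(g, a) = g² + 24*a² (Q(g, a) = g² + (a*24)*a = g² + (24*a)*a = g² + 24*a²)
(-4137273 + Q(574, -428))/(-437*(-728) + q) = (-4137273 + (574² + 24*(-428)²))/(-437*(-728) - 2491419) = (-4137273 + (329476 + 24*183184))/(318136 - 2491419) = (-4137273 + (329476 + 4396416))/(-2173283) = (-4137273 + 4725892)*(-1/2173283) = 588619*(-1/2173283) = -588619/2173283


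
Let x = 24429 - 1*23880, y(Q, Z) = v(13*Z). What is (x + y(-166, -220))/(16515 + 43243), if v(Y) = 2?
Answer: 551/59758 ≈ 0.0092205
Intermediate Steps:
y(Q, Z) = 2
x = 549 (x = 24429 - 23880 = 549)
(x + y(-166, -220))/(16515 + 43243) = (549 + 2)/(16515 + 43243) = 551/59758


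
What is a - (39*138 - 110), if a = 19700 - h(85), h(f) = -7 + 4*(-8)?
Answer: 14467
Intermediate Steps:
h(f) = -39 (h(f) = -7 - 32 = -39)
a = 19739 (a = 19700 - 1*(-39) = 19700 + 39 = 19739)
a - (39*138 - 110) = 19739 - (39*138 - 110) = 19739 - (5382 - 110) = 19739 - 1*5272 = 19739 - 5272 = 14467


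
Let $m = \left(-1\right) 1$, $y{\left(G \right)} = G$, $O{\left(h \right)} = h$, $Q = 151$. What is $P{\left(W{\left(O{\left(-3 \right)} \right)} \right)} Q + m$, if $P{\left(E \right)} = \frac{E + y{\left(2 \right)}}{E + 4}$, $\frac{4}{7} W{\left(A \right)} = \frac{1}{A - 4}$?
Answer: $\frac{1042}{15} \approx 69.467$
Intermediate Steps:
$m = -1$
$W{\left(A \right)} = \frac{7}{4 \left(-4 + A\right)}$ ($W{\left(A \right)} = \frac{7}{4 \left(A - 4\right)} = \frac{7}{4 \left(-4 + A\right)}$)
$P{\left(E \right)} = \frac{2 + E}{4 + E}$ ($P{\left(E \right)} = \frac{E + 2}{E + 4} = \frac{2 + E}{4 + E}$)
$P{\left(W{\left(O{\left(-3 \right)} \right)} \right)} Q + m = \frac{2 + \frac{7}{4 \left(-4 - 3\right)}}{4 + \frac{7}{4 \left(-4 - 3\right)}} 151 - 1 = \frac{2 + \frac{7}{4 \left(-7\right)}}{4 + \frac{7}{4 \left(-7\right)}} 151 - 1 = \frac{2 + \frac{7}{4} \left(- \frac{1}{7}\right)}{4 + \frac{7}{4} \left(- \frac{1}{7}\right)} 151 - 1 = \frac{2 - \frac{1}{4}}{4 - \frac{1}{4}} \cdot 151 - 1 = \frac{1}{\frac{15}{4}} \cdot \frac{7}{4} \cdot 151 - 1 = \frac{4}{15} \cdot \frac{7}{4} \cdot 151 - 1 = \frac{7}{15} \cdot 151 - 1 = \frac{1057}{15} - 1 = \frac{1042}{15}$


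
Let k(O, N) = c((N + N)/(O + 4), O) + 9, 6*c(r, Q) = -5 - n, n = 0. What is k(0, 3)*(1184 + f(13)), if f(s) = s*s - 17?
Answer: 32732/3 ≈ 10911.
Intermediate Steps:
c(r, Q) = -5/6 (c(r, Q) = (-5 - 1*0)/6 = (-5 + 0)/6 = (1/6)*(-5) = -5/6)
f(s) = -17 + s**2 (f(s) = s**2 - 17 = -17 + s**2)
k(O, N) = 49/6 (k(O, N) = -5/6 + 9 = 49/6)
k(0, 3)*(1184 + f(13)) = 49*(1184 + (-17 + 13**2))/6 = 49*(1184 + (-17 + 169))/6 = 49*(1184 + 152)/6 = (49/6)*1336 = 32732/3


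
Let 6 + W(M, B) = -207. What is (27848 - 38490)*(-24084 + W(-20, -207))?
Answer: 258568674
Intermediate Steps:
W(M, B) = -213 (W(M, B) = -6 - 207 = -213)
(27848 - 38490)*(-24084 + W(-20, -207)) = (27848 - 38490)*(-24084 - 213) = -10642*(-24297) = 258568674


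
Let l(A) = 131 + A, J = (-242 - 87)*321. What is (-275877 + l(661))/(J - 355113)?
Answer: 91695/153574 ≈ 0.59707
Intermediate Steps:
J = -105609 (J = -329*321 = -105609)
(-275877 + l(661))/(J - 355113) = (-275877 + (131 + 661))/(-105609 - 355113) = (-275877 + 792)/(-460722) = -275085*(-1/460722) = 91695/153574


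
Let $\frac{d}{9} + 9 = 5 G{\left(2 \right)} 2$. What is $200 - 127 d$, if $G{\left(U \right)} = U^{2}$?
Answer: $-35233$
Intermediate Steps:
$d = 279$ ($d = -81 + 9 \cdot 5 \cdot 2^{2} \cdot 2 = -81 + 9 \cdot 5 \cdot 4 \cdot 2 = -81 + 9 \cdot 20 \cdot 2 = -81 + 9 \cdot 40 = -81 + 360 = 279$)
$200 - 127 d = 200 - 35433 = -35233$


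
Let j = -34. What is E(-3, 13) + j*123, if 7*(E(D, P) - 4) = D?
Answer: -29249/7 ≈ -4178.4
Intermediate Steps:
E(D, P) = 4 + D/7
E(-3, 13) + j*123 = (4 + (⅐)*(-3)) - 34*123 = (4 - 3/7) - 4182 = 25/7 - 4182 = -29249/7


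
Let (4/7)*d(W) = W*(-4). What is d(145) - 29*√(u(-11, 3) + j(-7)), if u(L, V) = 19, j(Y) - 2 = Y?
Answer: -1015 - 29*√14 ≈ -1123.5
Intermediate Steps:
j(Y) = 2 + Y
d(W) = -7*W (d(W) = 7*(W*(-4))/4 = 7*(-4*W)/4 = -7*W)
d(145) - 29*√(u(-11, 3) + j(-7)) = -7*145 - 29*√(19 + (2 - 7)) = -1015 - 29*√(19 - 5) = -1015 - 29*√14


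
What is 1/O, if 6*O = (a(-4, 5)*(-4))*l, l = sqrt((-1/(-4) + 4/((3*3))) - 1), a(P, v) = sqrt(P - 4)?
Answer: 9*sqrt(22)/44 ≈ 0.95940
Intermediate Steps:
a(P, v) = sqrt(-4 + P)
l = I*sqrt(11)/6 (l = sqrt((-1*(-1/4) + 4/9) - 1) = sqrt((1/4 + 4*(1/9)) - 1) = sqrt((1/4 + 4/9) - 1) = sqrt(25/36 - 1) = sqrt(-11/36) = I*sqrt(11)/6 ≈ 0.55277*I)
O = 2*sqrt(22)/9 (O = ((sqrt(-4 - 4)*(-4))*(I*sqrt(11)/6))/6 = ((sqrt(-8)*(-4))*(I*sqrt(11)/6))/6 = (((2*I*sqrt(2))*(-4))*(I*sqrt(11)/6))/6 = ((-8*I*sqrt(2))*(I*sqrt(11)/6))/6 = (4*sqrt(22)/3)/6 = 2*sqrt(22)/9 ≈ 1.0423)
1/O = 1/(2*sqrt(22)/9) = 9*sqrt(22)/44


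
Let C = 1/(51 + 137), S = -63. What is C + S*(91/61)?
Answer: -1077743/11468 ≈ -93.978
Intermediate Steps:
C = 1/188 ≈ 0.0053191
C + S*(91/61) = 1/188 - 5733/61 = -1077743/11468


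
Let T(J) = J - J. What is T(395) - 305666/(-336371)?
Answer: 305666/336371 ≈ 0.90872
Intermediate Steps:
T(J) = 0
T(395) - 305666/(-336371) = 0 - 305666/(-336371) = 0 - 305666*(-1)/336371 = 0 - 1*(-305666/336371) = 0 + 305666/336371 = 305666/336371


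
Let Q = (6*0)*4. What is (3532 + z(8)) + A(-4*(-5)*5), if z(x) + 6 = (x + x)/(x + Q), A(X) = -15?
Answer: 3513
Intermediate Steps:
Q = 0 (Q = 0*4 = 0)
z(x) = -4 (z(x) = -6 + (x + x)/(x + 0) = -6 + (2*x)/x = -6 + 2 = -4)
(3532 + z(8)) + A(-4*(-5)*5) = (3532 - 4) - 15 = 3528 - 15 = 3513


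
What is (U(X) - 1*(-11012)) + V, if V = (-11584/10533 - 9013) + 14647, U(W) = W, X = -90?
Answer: 174372764/10533 ≈ 16555.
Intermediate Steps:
V = 59331338/10533 (V = (-11584*1/10533 - 9013) + 14647 = (-11584/10533 - 9013) + 14647 = -94945513/10533 + 14647 = 59331338/10533 ≈ 5632.9)
(U(X) - 1*(-11012)) + V = (-90 - 1*(-11012)) + 59331338/10533 = (-90 + 11012) + 59331338/10533 = 10922 + 59331338/10533 = 174372764/10533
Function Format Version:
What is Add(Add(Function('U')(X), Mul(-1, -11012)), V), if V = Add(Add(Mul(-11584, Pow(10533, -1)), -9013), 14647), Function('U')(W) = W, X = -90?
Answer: Rational(174372764, 10533) ≈ 16555.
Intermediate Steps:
V = Rational(59331338, 10533) (V = Add(Add(Mul(-11584, Rational(1, 10533)), -9013), 14647) = Add(Add(Rational(-11584, 10533), -9013), 14647) = Add(Rational(-94945513, 10533), 14647) = Rational(59331338, 10533) ≈ 5632.9)
Add(Add(Function('U')(X), Mul(-1, -11012)), V) = Add(Add(-90, Mul(-1, -11012)), Rational(59331338, 10533)) = Add(Add(-90, 11012), Rational(59331338, 10533)) = Add(10922, Rational(59331338, 10533)) = Rational(174372764, 10533)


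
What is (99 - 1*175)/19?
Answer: -4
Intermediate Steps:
(99 - 1*175)/19 = (99 - 175)*(1/19) = -76*1/19 = -4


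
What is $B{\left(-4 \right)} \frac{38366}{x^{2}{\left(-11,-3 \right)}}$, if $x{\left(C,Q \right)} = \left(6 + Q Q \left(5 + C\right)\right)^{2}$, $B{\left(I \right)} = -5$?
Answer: $- \frac{95915}{2654208} \approx -0.036137$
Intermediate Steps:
$x{\left(C,Q \right)} = \left(6 + Q^{2} \left(5 + C\right)\right)^{2}$
$B{\left(-4 \right)} \frac{38366}{x^{2}{\left(-11,-3 \right)}} = - 5 \frac{38366}{\left(\left(6 + 5 \left(-3\right)^{2} - 11 \left(-3\right)^{2}\right)^{2}\right)^{2}} = - 5 \frac{38366}{\left(\left(6 + 5 \cdot 9 - 99\right)^{2}\right)^{2}} = - 5 \frac{38366}{\left(\left(6 + 45 - 99\right)^{2}\right)^{2}} = - 5 \frac{38366}{\left(\left(-48\right)^{2}\right)^{2}} = - 5 \frac{38366}{2304^{2}} = - 5 \cdot \frac{38366}{5308416} = - 5 \cdot 38366 \cdot \frac{1}{5308416} = \left(-5\right) \frac{19183}{2654208} = - \frac{95915}{2654208}$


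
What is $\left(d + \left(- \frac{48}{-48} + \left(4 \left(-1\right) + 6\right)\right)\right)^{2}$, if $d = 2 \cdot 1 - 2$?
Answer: $9$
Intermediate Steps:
$d = 0$ ($d = 2 - 2 = 0$)
$\left(d + \left(- \frac{48}{-48} + \left(4 \left(-1\right) + 6\right)\right)\right)^{2} = \left(0 + \left(- \frac{48}{-48} + \left(4 \left(-1\right) + 6\right)\right)\right)^{2} = \left(0 + \left(\left(-48\right) \left(- \frac{1}{48}\right) + \left(-4 + 6\right)\right)\right)^{2} = \left(0 + \left(1 + 2\right)\right)^{2} = \left(0 + 3\right)^{2} = 3^{2} = 9$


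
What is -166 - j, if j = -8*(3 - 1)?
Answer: -150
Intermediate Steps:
j = -16 (j = -8*2 = -16)
-166 - j = -166 - 1*(-16) = -166 + 16 = -150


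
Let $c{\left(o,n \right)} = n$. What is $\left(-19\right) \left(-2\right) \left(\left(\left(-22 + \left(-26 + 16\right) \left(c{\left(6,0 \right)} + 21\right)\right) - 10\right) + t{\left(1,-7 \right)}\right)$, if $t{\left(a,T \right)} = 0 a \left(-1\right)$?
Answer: $-9196$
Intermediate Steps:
$t{\left(a,T \right)} = 0$ ($t{\left(a,T \right)} = 0 \left(-1\right) = 0$)
$\left(-19\right) \left(-2\right) \left(\left(\left(-22 + \left(-26 + 16\right) \left(c{\left(6,0 \right)} + 21\right)\right) - 10\right) + t{\left(1,-7 \right)}\right) = \left(-19\right) \left(-2\right) \left(\left(\left(-22 + \left(-26 + 16\right) \left(0 + 21\right)\right) - 10\right) + 0\right) = 38 \left(\left(\left(-22 - 210\right) - 10\right) + 0\right) = 38 \left(\left(-232 - 10\right) + 0\right) = 38 \left(-242 + 0\right) = 38 \left(-242\right) = -9196$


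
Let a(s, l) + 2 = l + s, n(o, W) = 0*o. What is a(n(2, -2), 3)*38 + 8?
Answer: 46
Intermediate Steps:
n(o, W) = 0
a(s, l) = -2 + l + s (a(s, l) = -2 + (l + s) = -2 + l + s)
a(n(2, -2), 3)*38 + 8 = (-2 + 3 + 0)*38 + 8 = 1*38 + 8 = 38 + 8 = 46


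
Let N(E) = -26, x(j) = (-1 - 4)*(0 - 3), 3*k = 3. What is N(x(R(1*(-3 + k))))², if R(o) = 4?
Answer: 676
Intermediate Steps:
k = 1 (k = (⅓)*3 = 1)
x(j) = 15 (x(j) = -5*(-3) = 15)
N(x(R(1*(-3 + k))))² = (-26)² = 676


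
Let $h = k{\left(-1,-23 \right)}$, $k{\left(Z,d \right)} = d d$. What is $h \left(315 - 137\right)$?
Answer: $94162$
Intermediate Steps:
$k{\left(Z,d \right)} = d^{2}$
$h = 529$ ($h = \left(-23\right)^{2} = 529$)
$h \left(315 - 137\right) = 529 \left(315 - 137\right) = 529 \cdot 178 = 94162$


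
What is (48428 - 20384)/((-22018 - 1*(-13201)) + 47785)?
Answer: 7011/9742 ≈ 0.71967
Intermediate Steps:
(48428 - 20384)/((-22018 - 1*(-13201)) + 47785) = 28044/((-22018 + 13201) + 47785) = 28044/(-8817 + 47785) = 28044/38968 = 28044*(1/38968) = 7011/9742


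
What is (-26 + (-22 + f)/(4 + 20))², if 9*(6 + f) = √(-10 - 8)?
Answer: (1956 - I*√2)²/5184 ≈ 738.03 - 1.0672*I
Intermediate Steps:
f = -6 + I*√2/3 (f = -6 + √(-10 - 8)/9 = -6 + √(-18)/9 = -6 + (3*I*√2)/9 = -6 + I*√2/3 ≈ -6.0 + 0.4714*I)
(-26 + (-22 + f)/(4 + 20))² = (-26 + (-22 + (-6 + I*√2/3))/(4 + 20))² = (-26 + (-28 + I*√2/3)/24)² = (-26 + (-28 + I*√2/3)*(1/24))² = (-26 + (-7/6 + I*√2/72))² = (-163/6 + I*√2/72)²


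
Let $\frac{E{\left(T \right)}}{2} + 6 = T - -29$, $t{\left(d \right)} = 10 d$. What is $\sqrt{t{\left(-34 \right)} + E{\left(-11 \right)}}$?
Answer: $2 i \sqrt{79} \approx 17.776 i$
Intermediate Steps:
$E{\left(T \right)} = 46 + 2 T$ ($E{\left(T \right)} = -12 + 2 \left(T - -29\right) = -12 + 2 \left(T + 29\right) = -12 + 2 \left(29 + T\right) = -12 + \left(58 + 2 T\right) = 46 + 2 T$)
$\sqrt{t{\left(-34 \right)} + E{\left(-11 \right)}} = \sqrt{10 \left(-34\right) + \left(46 + 2 \left(-11\right)\right)} = \sqrt{-340 + \left(46 - 22\right)} = \sqrt{-340 + 24} = \sqrt{-316} = 2 i \sqrt{79}$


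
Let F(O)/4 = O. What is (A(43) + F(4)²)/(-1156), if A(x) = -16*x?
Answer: 108/289 ≈ 0.37370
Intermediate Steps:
F(O) = 4*O
(A(43) + F(4)²)/(-1156) = (-16*43 + (4*4)²)/(-1156) = (-688 + 16²)*(-1/1156) = (-688 + 256)*(-1/1156) = -432*(-1/1156) = 108/289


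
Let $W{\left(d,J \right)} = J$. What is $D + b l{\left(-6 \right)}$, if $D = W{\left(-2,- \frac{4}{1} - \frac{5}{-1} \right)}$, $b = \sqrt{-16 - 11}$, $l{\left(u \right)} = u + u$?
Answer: $1 - 36 i \sqrt{3} \approx 1.0 - 62.354 i$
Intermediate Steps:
$l{\left(u \right)} = 2 u$
$b = 3 i \sqrt{3}$ ($b = \sqrt{-27} = 3 i \sqrt{3} \approx 5.1962 i$)
$D = 1$ ($D = - \frac{4}{1} - \frac{5}{-1} = \left(-4\right) 1 - -5 = -4 + 5 = 1$)
$D + b l{\left(-6 \right)} = 1 + 3 i \sqrt{3} \cdot 2 \left(-6\right) = 1 + 3 i \sqrt{3} \left(-12\right) = 1 - 36 i \sqrt{3}$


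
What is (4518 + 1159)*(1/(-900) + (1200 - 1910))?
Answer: -3627608677/900 ≈ -4.0307e+6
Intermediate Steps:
(4518 + 1159)*(1/(-900) + (1200 - 1910)) = 5677*(-1/900 - 710) = 5677*(-639001/900) = -3627608677/900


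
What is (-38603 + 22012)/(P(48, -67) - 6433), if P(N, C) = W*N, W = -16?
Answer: 16591/7201 ≈ 2.3040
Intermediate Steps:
P(N, C) = -16*N
(-38603 + 22012)/(P(48, -67) - 6433) = (-38603 + 22012)/(-16*48 - 6433) = -16591/(-768 - 6433) = -16591/(-7201) = -16591*(-1/7201) = 16591/7201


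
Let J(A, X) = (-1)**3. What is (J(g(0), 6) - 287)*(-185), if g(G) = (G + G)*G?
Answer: 53280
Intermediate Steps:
g(G) = 2*G**2 (g(G) = (2*G)*G = 2*G**2)
J(A, X) = -1
(J(g(0), 6) - 287)*(-185) = (-1 - 287)*(-185) = -288*(-185) = 53280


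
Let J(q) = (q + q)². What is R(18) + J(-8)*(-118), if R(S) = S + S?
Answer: -30172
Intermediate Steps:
R(S) = 2*S
J(q) = 4*q² (J(q) = (2*q)² = 4*q²)
R(18) + J(-8)*(-118) = 2*18 + (4*(-8)²)*(-118) = 36 + (4*64)*(-118) = 36 + 256*(-118) = 36 - 30208 = -30172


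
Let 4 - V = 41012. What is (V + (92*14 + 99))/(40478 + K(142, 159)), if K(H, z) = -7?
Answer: -39621/40471 ≈ -0.97900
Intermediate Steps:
V = -41008 (V = 4 - 1*41012 = 4 - 41012 = -41008)
(V + (92*14 + 99))/(40478 + K(142, 159)) = (-41008 + (92*14 + 99))/(40478 - 7) = (-41008 + (1288 + 99))/40471 = (-41008 + 1387)*(1/40471) = -39621*1/40471 = -39621/40471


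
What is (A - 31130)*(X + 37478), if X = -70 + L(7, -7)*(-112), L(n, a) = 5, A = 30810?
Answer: -11791360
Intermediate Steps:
X = -630 (X = -70 + 5*(-112) = -70 - 560 = -630)
(A - 31130)*(X + 37478) = (30810 - 31130)*(-630 + 37478) = -320*36848 = -11791360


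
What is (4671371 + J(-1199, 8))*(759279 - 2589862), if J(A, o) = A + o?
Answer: -8549152114940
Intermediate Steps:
(4671371 + J(-1199, 8))*(759279 - 2589862) = (4671371 + (-1199 + 8))*(759279 - 2589862) = (4671371 - 1191)*(-1830583) = 4670180*(-1830583) = -8549152114940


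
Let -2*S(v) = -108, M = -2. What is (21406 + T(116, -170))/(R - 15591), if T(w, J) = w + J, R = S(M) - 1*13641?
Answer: -10676/14589 ≈ -0.73178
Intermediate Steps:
S(v) = 54 (S(v) = -1/2*(-108) = 54)
R = -13587 (R = 54 - 1*13641 = 54 - 13641 = -13587)
T(w, J) = J + w
(21406 + T(116, -170))/(R - 15591) = (21406 + (-170 + 116))/(-13587 - 15591) = (21406 - 54)/(-29178) = 21352*(-1/29178) = -10676/14589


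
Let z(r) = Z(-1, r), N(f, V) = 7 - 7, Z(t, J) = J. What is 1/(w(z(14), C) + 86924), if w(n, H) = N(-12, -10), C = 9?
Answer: 1/86924 ≈ 1.1504e-5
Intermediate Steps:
N(f, V) = 0
z(r) = r
w(n, H) = 0
1/(w(z(14), C) + 86924) = 1/(0 + 86924) = 1/86924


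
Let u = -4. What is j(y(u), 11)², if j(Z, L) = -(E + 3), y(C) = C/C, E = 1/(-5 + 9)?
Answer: 169/16 ≈ 10.563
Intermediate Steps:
E = ¼ (E = 1/4 = ¼ ≈ 0.25000)
y(C) = 1
j(Z, L) = -13/4 (j(Z, L) = -(¼ + 3) = -1*13/4 = -13/4)
j(y(u), 11)² = (-13/4)² = 169/16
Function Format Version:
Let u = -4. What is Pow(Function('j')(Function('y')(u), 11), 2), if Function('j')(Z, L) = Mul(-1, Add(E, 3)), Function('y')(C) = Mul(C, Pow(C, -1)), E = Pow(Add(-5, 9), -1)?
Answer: Rational(169, 16) ≈ 10.563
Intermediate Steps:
E = Rational(1, 4) (E = Pow(4, -1) = Rational(1, 4) ≈ 0.25000)
Function('y')(C) = 1
Function('j')(Z, L) = Rational(-13, 4) (Function('j')(Z, L) = Mul(-1, Add(Rational(1, 4), 3)) = Mul(-1, Rational(13, 4)) = Rational(-13, 4))
Pow(Function('j')(Function('y')(u), 11), 2) = Pow(Rational(-13, 4), 2) = Rational(169, 16)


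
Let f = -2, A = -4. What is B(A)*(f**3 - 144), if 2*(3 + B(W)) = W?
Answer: 760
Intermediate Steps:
B(W) = -3 + W/2
B(A)*(f**3 - 144) = (-3 + (1/2)*(-4))*((-2)**3 - 144) = (-3 - 2)*(-8 - 144) = -5*(-152) = 760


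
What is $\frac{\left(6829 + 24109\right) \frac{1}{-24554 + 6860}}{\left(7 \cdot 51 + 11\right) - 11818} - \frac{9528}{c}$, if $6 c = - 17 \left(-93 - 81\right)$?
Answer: $- \frac{965161146983}{49939987950} \approx -19.326$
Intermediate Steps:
$c = 493$ ($c = \frac{\left(-17\right) \left(-93 - 81\right)}{6} = \frac{\left(-17\right) \left(-174\right)}{6} = \frac{1}{6} \cdot 2958 = 493$)
$\frac{\left(6829 + 24109\right) \frac{1}{-24554 + 6860}}{\left(7 \cdot 51 + 11\right) - 11818} - \frac{9528}{c} = \frac{\left(6829 + 24109\right) \frac{1}{-24554 + 6860}}{\left(7 \cdot 51 + 11\right) - 11818} - \frac{9528}{493} = \frac{30938 \frac{1}{-17694}}{\left(357 + 11\right) - 11818} - \frac{9528}{493} = \frac{30938 \left(- \frac{1}{17694}\right)}{368 - 11818} - \frac{9528}{493} = - \frac{15469}{8847 \left(-11450\right)} - \frac{9528}{493} = \left(- \frac{15469}{8847}\right) \left(- \frac{1}{11450}\right) - \frac{9528}{493} = \frac{15469}{101298150} - \frac{9528}{493} = - \frac{965161146983}{49939987950}$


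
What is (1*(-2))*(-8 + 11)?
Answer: -6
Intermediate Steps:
(1*(-2))*(-8 + 11) = -2*3 = -6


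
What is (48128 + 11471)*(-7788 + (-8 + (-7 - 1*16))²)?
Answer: -406882373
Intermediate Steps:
(48128 + 11471)*(-7788 + (-8 + (-7 - 1*16))²) = 59599*(-7788 + (-8 + (-7 - 16))²) = 59599*(-7788 + (-8 - 23)²) = 59599*(-7788 + (-31)²) = 59599*(-7788 + 961) = 59599*(-6827) = -406882373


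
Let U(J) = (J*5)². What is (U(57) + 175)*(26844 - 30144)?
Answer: -268620000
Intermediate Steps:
U(J) = 25*J² (U(J) = (5*J)² = 25*J²)
(U(57) + 175)*(26844 - 30144) = (25*57² + 175)*(26844 - 30144) = (25*3249 + 175)*(-3300) = (81225 + 175)*(-3300) = 81400*(-3300) = -268620000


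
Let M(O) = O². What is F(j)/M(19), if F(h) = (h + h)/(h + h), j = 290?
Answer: 1/361 ≈ 0.0027701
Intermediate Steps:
F(h) = 1 (F(h) = (2*h)/((2*h)) = (2*h)*(1/(2*h)) = 1)
F(j)/M(19) = 1/19² = 1/361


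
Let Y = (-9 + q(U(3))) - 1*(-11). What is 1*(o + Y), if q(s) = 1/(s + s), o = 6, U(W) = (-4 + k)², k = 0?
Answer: 257/32 ≈ 8.0313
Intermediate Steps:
U(W) = 16 (U(W) = (-4 + 0)² = (-4)² = 16)
q(s) = 1/(2*s)
Y = 65/32 (Y = (-9 + (½)/16) - 1*(-11) = (-9 + (½)*(1/16)) + 11 = (-9 + 1/32) + 11 = -287/32 + 11 = 65/32 ≈ 2.0313)
1*(o + Y) = 1*(6 + 65/32) = 1*(257/32) = 257/32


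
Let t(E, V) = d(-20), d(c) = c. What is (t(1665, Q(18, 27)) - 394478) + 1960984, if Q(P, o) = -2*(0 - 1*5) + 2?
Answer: 1566486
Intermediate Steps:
Q(P, o) = 12 (Q(P, o) = -2*(0 - 5) + 2 = -2*(-5) + 2 = 10 + 2 = 12)
t(E, V) = -20
(t(1665, Q(18, 27)) - 394478) + 1960984 = (-20 - 394478) + 1960984 = -394498 + 1960984 = 1566486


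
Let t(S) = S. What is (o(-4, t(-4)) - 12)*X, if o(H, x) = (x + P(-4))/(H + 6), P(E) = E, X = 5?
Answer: -80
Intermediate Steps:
o(H, x) = (-4 + x)/(6 + H) (o(H, x) = (x - 4)/(H + 6) = (-4 + x)/(6 + H))
(o(-4, t(-4)) - 12)*X = ((-4 - 4)/(6 - 4) - 12)*5 = (-8/2 - 12)*5 = ((½)*(-8) - 12)*5 = (-4 - 12)*5 = -16*5 = -80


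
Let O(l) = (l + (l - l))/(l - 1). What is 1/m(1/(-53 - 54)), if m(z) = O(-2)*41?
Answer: 3/82 ≈ 0.036585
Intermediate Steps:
O(l) = l/(-1 + l) (O(l) = (l + 0)/(-1 + l) = l/(-1 + l))
m(z) = 82/3 (m(z) = -2/(-1 - 2)*41 = -2/(-3)*41 = -2*(-⅓)*41 = (⅔)*41 = 82/3)
1/m(1/(-53 - 54)) = 1/(82/3) = 3/82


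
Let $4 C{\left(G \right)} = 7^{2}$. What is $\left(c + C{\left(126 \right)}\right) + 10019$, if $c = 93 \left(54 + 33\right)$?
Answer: $\frac{72489}{4} \approx 18122.0$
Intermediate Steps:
$C{\left(G \right)} = \frac{49}{4}$ ($C{\left(G \right)} = \frac{7^{2}}{4} = \frac{1}{4} \cdot 49 = \frac{49}{4}$)
$c = 8091$ ($c = 93 \cdot 87 = 8091$)
$\left(c + C{\left(126 \right)}\right) + 10019 = \left(8091 + \frac{49}{4}\right) + 10019 = \frac{32413}{4} + 10019 = \frac{72489}{4}$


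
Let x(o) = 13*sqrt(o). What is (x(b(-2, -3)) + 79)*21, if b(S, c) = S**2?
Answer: 2205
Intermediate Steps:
(x(b(-2, -3)) + 79)*21 = (13*sqrt((-2)**2) + 79)*21 = (13*sqrt(4) + 79)*21 = (13*2 + 79)*21 = (26 + 79)*21 = 105*21 = 2205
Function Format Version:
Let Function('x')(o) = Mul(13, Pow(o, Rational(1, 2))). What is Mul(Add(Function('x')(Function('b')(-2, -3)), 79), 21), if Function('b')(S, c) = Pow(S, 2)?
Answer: 2205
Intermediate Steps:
Mul(Add(Function('x')(Function('b')(-2, -3)), 79), 21) = Mul(Add(Mul(13, Pow(Pow(-2, 2), Rational(1, 2))), 79), 21) = Mul(Add(Mul(13, Pow(4, Rational(1, 2))), 79), 21) = Mul(Add(Mul(13, 2), 79), 21) = Mul(Add(26, 79), 21) = Mul(105, 21) = 2205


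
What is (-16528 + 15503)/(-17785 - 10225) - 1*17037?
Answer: -95441069/5602 ≈ -17037.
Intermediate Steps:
(-16528 + 15503)/(-17785 - 10225) - 1*17037 = -1025/(-28010) - 17037 = -1025*(-1/28010) - 17037 = 205/5602 - 17037 = -95441069/5602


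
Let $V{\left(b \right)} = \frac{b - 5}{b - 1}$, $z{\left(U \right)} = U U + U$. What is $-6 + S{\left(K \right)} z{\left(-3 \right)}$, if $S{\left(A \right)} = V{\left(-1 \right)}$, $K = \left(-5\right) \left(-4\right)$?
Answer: $12$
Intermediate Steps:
$z{\left(U \right)} = U + U^{2}$ ($z{\left(U \right)} = U^{2} + U = U + U^{2}$)
$K = 20$
$V{\left(b \right)} = \frac{-5 + b}{-1 + b}$
$S{\left(A \right)} = 3$ ($S{\left(A \right)} = \frac{-5 - 1}{-1 - 1} = \frac{1}{-2} \left(-6\right) = \left(- \frac{1}{2}\right) \left(-6\right) = 3$)
$-6 + S{\left(K \right)} z{\left(-3 \right)} = -6 + 3 \left(- 3 \left(1 - 3\right)\right) = -6 + 3 \left(\left(-3\right) \left(-2\right)\right) = -6 + 3 \cdot 6 = -6 + 18 = 12$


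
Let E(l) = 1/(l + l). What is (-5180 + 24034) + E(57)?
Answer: 2149357/114 ≈ 18854.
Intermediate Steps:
E(l) = 1/(2*l)
(-5180 + 24034) + E(57) = (-5180 + 24034) + (½)/57 = 18854 + (½)*(1/57) = 18854 + 1/114 = 2149357/114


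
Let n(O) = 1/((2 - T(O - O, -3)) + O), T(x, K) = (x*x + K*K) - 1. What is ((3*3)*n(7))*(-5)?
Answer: -45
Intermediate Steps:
T(x, K) = -1 + K² + x² (T(x, K) = (x² + K²) - 1 = (K² + x²) - 1 = -1 + K² + x²)
n(O) = 1/(-6 + O) (n(O) = 1/((2 - (-1 + (-3)² + (O - O)²)) + O) = 1/((2 - (-1 + 9 + 0²)) + O) = 1/((2 - (-1 + 9 + 0)) + O) = 1/((2 - 1*8) + O) = 1/((2 - 8) + O) = 1/(-6 + O))
((3*3)*n(7))*(-5) = ((3*3)/(-6 + 7))*(-5) = (9/1)*(-5) = (9*1)*(-5) = 9*(-5) = -45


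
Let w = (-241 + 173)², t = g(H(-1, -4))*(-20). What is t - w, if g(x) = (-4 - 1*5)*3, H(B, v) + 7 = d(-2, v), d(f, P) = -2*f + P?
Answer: -4084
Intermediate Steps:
d(f, P) = P - 2*f
H(B, v) = -3 + v (H(B, v) = -7 + (v - 2*(-2)) = -7 + (v + 4) = -7 + (4 + v) = -3 + v)
g(x) = -27 (g(x) = (-4 - 5)*3 = -9*3 = -27)
t = 540 (t = -27*(-20) = 540)
w = 4624 (w = (-68)² = 4624)
t - w = 540 - 1*4624 = 540 - 4624 = -4084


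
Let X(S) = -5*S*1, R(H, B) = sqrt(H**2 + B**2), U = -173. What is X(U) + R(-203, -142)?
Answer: 865 + sqrt(61373) ≈ 1112.7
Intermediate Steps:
R(H, B) = sqrt(B**2 + H**2)
X(S) = -5*S
X(U) + R(-203, -142) = -5*(-173) + sqrt((-142)**2 + (-203)**2) = 865 + sqrt(20164 + 41209) = 865 + sqrt(61373)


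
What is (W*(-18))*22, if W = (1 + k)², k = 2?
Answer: -3564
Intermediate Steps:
W = 9 (W = (1 + 2)² = 3² = 9)
(W*(-18))*22 = (9*(-18))*22 = -162*22 = -3564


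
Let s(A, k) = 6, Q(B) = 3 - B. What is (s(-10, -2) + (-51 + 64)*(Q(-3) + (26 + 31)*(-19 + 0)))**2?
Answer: 195860025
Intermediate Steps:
(s(-10, -2) + (-51 + 64)*(Q(-3) + (26 + 31)*(-19 + 0)))**2 = (6 + (-51 + 64)*((3 - 1*(-3)) + (26 + 31)*(-19 + 0)))**2 = (6 + 13*((3 + 3) + 57*(-19)))**2 = (6 + 13*(6 - 1083))**2 = (6 + 13*(-1077))**2 = (6 - 14001)**2 = (-13995)**2 = 195860025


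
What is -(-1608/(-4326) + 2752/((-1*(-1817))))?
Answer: -2471148/1310057 ≈ -1.8863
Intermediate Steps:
-(-1608/(-4326) + 2752/((-1*(-1817)))) = -(-1608*(-1/4326) + 2752/1817) = -(268/721 + 2752*(1/1817)) = -(268/721 + 2752/1817) = -1*2471148/1310057 = -2471148/1310057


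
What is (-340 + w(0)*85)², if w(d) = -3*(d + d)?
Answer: 115600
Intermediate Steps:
w(d) = -6*d
(-340 + w(0)*85)² = (-340 - 6*0*85)² = (-340 + 0*85)² = (-340 + 0)² = (-340)² = 115600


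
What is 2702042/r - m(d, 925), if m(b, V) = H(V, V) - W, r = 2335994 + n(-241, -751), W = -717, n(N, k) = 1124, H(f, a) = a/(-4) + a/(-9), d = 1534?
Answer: -2294612311/6009732 ≈ -381.82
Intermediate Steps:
H(f, a) = -13*a/36 (H(f, a) = a*(-1/4) + a*(-1/9) = -a/4 - a/9 = -13*a/36)
r = 2337118 (r = 2335994 + 1124 = 2337118)
m(b, V) = 717 - 13*V/36 (m(b, V) = -13*V/36 - 1*(-717) = -13*V/36 + 717 = 717 - 13*V/36)
2702042/r - m(d, 925) = 2702042/2337118 - (717 - 13/36*925) = 2702042*(1/2337118) - (717 - 12025/36) = 193003/166937 - 1*13787/36 = 193003/166937 - 13787/36 = -2294612311/6009732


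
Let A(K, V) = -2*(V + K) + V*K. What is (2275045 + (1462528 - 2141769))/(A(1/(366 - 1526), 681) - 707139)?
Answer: -1851132640/821861839 ≈ -2.2524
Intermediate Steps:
A(K, V) = -2*K - 2*V + K*V (A(K, V) = -2*(K + V) + K*V = (-2*K - 2*V) + K*V = -2*K - 2*V + K*V)
(2275045 + (1462528 - 2141769))/(A(1/(366 - 1526), 681) - 707139) = (2275045 + (1462528 - 2141769))/((-2/(366 - 1526) - 2*681 + 681/(366 - 1526)) - 707139) = (2275045 - 679241)/((-2/(-1160) - 1362 + 681/(-1160)) - 707139) = 1595804/((-2*(-1/1160) - 1362 - 1/1160*681) - 707139) = 1595804/((1/580 - 1362 - 681/1160) - 707139) = 1595804/(-1580599/1160 - 707139) = 1595804/(-821861839/1160) = 1595804*(-1160/821861839) = -1851132640/821861839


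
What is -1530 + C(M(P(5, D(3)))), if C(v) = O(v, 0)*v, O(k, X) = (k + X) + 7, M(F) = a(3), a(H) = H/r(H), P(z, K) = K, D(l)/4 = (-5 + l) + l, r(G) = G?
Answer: -1522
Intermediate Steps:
D(l) = -20 + 8*l (D(l) = 4*((-5 + l) + l) = 4*(-5 + 2*l) = -20 + 8*l)
a(H) = 1 (a(H) = H/H = 1)
M(F) = 1
O(k, X) = 7 + X + k (O(k, X) = (X + k) + 7 = 7 + X + k)
C(v) = v*(7 + v) (C(v) = (7 + 0 + v)*v = (7 + v)*v = v*(7 + v))
-1530 + C(M(P(5, D(3)))) = -1530 + 1*(7 + 1) = -1530 + 1*8 = -1530 + 8 = -1522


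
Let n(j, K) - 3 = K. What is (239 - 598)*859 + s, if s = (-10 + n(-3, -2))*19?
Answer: -308552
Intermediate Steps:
n(j, K) = 3 + K
s = -171 (s = (-10 + (3 - 2))*19 = (-10 + 1)*19 = -9*19 = -171)
(239 - 598)*859 + s = (239 - 598)*859 - 171 = -359*859 - 171 = -308381 - 171 = -308552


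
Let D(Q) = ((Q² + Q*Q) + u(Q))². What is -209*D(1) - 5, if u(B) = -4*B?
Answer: -841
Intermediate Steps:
D(Q) = (-4*Q + 2*Q²)² (D(Q) = ((Q² + Q*Q) - 4*Q)² = ((Q² + Q²) - 4*Q)² = (2*Q² - 4*Q)² = (-4*Q + 2*Q²)²)
-209*D(1) - 5 = -836*1²*(-2 + 1)² - 5 = -836*(-1)² - 5 = -836 - 5 = -841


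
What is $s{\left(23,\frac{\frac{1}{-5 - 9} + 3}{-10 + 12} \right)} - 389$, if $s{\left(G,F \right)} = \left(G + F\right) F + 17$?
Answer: $- \frac{263563}{784} \approx -336.18$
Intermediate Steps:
$s{\left(G,F \right)} = 17 + F \left(F + G\right)$ ($s{\left(G,F \right)} = \left(F + G\right) F + 17 = F \left(F + G\right) + 17 = 17 + F \left(F + G\right)$)
$s{\left(23,\frac{\frac{1}{-5 - 9} + 3}{-10 + 12} \right)} - 389 = \left(17 + \left(\frac{\frac{1}{-5 - 9} + 3}{-10 + 12}\right)^{2} + \frac{\frac{1}{-5 - 9} + 3}{-10 + 12} \cdot 23\right) - 389 = \left(17 + \left(\frac{\frac{1}{-14} + 3}{2}\right)^{2} + \frac{\frac{1}{-14} + 3}{2} \cdot 23\right) - 389 = \left(17 + \left(\left(- \frac{1}{14} + 3\right) \frac{1}{2}\right)^{2} + \left(- \frac{1}{14} + 3\right) \frac{1}{2} \cdot 23\right) - 389 = \left(17 + \left(\frac{41}{14} \cdot \frac{1}{2}\right)^{2} + \frac{41}{14} \cdot \frac{1}{2} \cdot 23\right) - 389 = \left(17 + \left(\frac{41}{28}\right)^{2} + \frac{41}{28} \cdot 23\right) - 389 = \left(17 + \frac{1681}{784} + \frac{943}{28}\right) - 389 = \frac{41413}{784} - 389 = - \frac{263563}{784}$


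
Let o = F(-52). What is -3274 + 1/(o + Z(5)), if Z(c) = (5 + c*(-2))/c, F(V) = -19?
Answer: -65481/20 ≈ -3274.1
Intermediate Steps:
o = -19
Z(c) = (5 - 2*c)/c
-3274 + 1/(o + Z(5)) = -3274 + 1/(-19 + (-2 + 5/5)) = -3274 + 1/(-19 + (-2 + 5*(⅕))) = -3274 + 1/(-19 + (-2 + 1)) = -3274 + 1/(-19 - 1) = -3274 + 1/(-20) = -3274 - 1/20 = -65481/20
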